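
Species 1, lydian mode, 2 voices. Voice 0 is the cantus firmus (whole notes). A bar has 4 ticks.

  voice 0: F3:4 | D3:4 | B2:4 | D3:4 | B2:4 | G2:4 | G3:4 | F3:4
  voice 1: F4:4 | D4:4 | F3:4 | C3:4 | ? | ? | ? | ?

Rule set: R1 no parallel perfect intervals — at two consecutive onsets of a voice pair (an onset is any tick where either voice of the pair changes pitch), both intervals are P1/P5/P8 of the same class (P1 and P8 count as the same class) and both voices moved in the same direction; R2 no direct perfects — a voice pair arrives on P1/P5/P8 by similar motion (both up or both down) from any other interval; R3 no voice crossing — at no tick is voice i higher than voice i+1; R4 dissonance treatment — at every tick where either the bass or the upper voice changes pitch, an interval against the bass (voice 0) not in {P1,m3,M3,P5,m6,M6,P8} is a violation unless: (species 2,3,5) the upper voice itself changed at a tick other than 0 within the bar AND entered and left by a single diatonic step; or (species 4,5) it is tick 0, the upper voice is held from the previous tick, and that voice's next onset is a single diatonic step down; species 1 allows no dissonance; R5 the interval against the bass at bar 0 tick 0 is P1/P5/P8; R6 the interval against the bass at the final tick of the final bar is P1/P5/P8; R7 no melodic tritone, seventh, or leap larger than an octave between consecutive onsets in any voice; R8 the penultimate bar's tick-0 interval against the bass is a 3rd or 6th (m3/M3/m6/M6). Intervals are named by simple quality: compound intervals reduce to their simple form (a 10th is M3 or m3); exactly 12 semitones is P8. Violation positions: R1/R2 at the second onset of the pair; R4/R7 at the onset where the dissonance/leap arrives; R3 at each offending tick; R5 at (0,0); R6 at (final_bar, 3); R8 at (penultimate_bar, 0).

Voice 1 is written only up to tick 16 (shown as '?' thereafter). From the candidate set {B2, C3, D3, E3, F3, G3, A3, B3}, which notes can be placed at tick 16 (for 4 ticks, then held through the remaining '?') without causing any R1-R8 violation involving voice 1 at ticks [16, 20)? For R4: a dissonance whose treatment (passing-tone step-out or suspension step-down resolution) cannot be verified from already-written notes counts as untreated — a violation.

{D3, G3}

B2: violates R2
C3: violates R4
D3: legal
E3: violates R4
F3: violates R4
G3: legal
A3: violates R4
B3: violates R7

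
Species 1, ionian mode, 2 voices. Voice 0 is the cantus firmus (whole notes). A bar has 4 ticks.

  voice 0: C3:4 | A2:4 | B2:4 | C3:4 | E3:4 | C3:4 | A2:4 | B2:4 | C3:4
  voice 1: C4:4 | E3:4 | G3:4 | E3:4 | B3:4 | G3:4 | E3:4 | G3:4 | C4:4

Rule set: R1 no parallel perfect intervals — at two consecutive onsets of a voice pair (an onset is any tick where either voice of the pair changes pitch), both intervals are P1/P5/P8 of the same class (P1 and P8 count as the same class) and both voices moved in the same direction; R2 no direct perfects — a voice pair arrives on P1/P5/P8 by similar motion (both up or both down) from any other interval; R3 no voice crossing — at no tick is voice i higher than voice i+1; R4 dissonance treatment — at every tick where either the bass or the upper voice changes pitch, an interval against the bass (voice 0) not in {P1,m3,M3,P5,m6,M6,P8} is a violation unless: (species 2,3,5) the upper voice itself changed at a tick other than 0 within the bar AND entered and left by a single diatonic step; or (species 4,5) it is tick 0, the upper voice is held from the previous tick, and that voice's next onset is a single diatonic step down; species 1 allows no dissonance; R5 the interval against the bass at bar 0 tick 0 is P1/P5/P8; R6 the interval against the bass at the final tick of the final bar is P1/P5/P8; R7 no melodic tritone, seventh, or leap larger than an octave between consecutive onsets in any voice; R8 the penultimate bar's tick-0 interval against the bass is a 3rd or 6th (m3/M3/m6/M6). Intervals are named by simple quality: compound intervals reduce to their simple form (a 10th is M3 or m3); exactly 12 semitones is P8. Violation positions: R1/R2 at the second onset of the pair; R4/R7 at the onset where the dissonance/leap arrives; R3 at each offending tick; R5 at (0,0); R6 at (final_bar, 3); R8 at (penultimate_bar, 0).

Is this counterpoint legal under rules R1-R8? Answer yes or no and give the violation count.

No (5 violations)

bar 0: v0=C3 v1=C4 (P8)
bar 1: v0=A2 v1=E3 (P5)
bar 2: v0=B2 v1=G3 (m6)
bar 3: v0=C3 v1=E3 (M3)
bar 4: v0=E3 v1=B3 (P5)
bar 5: v0=C3 v1=G3 (P5)
bar 6: v0=A2 v1=E3 (P5)
bar 7: v0=B2 v1=G3 (m6)
bar 8: v0=C3 v1=C4 (P8)
  R2 @ bar1.0: C3/C4 P8 -> A2/E3 P5 similar
  R2 @ bar4.0: C3/E3 M3 -> E3/B3 P5 similar
  R1 @ bar5.0: E3/B3 P5 -> C3/G3 P5 similar
  R1 @ bar6.0: C3/G3 P5 -> A2/E3 P5 similar
  R2 @ bar8.0: B2/G3 m6 -> C3/C4 P8 similar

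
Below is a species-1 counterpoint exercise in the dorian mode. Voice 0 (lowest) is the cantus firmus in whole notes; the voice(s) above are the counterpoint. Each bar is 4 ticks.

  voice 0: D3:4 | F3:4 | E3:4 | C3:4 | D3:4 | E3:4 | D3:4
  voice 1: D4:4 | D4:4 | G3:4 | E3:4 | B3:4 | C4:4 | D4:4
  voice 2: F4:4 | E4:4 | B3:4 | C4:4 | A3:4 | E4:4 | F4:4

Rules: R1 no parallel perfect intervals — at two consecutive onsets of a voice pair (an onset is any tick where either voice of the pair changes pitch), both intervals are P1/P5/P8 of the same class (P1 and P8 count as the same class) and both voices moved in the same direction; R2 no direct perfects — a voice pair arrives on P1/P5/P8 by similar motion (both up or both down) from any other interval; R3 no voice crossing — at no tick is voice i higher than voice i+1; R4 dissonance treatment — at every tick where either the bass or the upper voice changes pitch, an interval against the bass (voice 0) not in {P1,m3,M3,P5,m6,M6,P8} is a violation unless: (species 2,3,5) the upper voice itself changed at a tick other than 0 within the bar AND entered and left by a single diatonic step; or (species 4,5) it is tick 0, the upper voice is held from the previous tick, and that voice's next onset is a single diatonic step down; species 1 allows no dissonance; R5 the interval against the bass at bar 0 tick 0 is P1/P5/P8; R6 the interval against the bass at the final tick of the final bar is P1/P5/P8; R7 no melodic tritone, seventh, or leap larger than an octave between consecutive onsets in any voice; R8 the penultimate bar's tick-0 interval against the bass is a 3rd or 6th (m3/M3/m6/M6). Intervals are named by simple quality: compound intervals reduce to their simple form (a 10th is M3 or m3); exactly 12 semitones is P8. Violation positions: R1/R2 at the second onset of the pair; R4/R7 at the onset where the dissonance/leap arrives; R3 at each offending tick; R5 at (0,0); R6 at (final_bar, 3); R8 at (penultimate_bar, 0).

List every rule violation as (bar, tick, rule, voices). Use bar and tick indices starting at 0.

(0, 0, R5, (0, 2))
(1, 0, R4, (0, 2))
(2, 0, R2, (0, 2))
(4, 0, R3, (1, 2))
(4, 1, R3, (1, 2))
(4, 2, R3, (1, 2))
(4, 3, R3, (1, 2))
(5, 0, R2, (0, 2))
(5, 0, R8, (0, 2))
(6, 3, R6, (0, 2))

bar 0: v0=D3 v1=D4 v2=F4 downbeat m3
bar 1: v0=F3 v1=D4 v2=E4 downbeat M7
bar 2: v0=E3 v1=G3 v2=B3 downbeat P5
bar 3: v0=C3 v1=E3 v2=C4 downbeat P8
bar 4: v0=D3 v1=B3 v2=A3 downbeat P5
bar 5: v0=E3 v1=C4 v2=E4 downbeat P8
bar 6: v0=D3 v1=D4 v2=F4 downbeat m3
  -> R5 @ bar 0 tick 0 v(0, 2): opens on m3
  -> R4 @ bar 1 tick 0 v(0, 2): F3/E4 M7 untreated
  -> R2 @ bar 2 tick 0 v(0, 2): F3/E4 M7 -> E3/B3 P5 similar
  -> R3 @ bar 4 tick 0 v(1, 2): B3 above A3
  -> R3 @ bar 4 tick 1 v(1, 2): B3 above A3
  -> R3 @ bar 4 tick 2 v(1, 2): B3 above A3
  -> R3 @ bar 4 tick 3 v(1, 2): B3 above A3
  -> R2 @ bar 5 tick 0 v(0, 2): D3/A3 P5 -> E3/E4 P8 similar
  -> R8 @ bar 5 tick 0 v(0, 2): penult P8 not 3rd/6th
  -> R6 @ bar 6 tick 3 v(0, 2): closes on m3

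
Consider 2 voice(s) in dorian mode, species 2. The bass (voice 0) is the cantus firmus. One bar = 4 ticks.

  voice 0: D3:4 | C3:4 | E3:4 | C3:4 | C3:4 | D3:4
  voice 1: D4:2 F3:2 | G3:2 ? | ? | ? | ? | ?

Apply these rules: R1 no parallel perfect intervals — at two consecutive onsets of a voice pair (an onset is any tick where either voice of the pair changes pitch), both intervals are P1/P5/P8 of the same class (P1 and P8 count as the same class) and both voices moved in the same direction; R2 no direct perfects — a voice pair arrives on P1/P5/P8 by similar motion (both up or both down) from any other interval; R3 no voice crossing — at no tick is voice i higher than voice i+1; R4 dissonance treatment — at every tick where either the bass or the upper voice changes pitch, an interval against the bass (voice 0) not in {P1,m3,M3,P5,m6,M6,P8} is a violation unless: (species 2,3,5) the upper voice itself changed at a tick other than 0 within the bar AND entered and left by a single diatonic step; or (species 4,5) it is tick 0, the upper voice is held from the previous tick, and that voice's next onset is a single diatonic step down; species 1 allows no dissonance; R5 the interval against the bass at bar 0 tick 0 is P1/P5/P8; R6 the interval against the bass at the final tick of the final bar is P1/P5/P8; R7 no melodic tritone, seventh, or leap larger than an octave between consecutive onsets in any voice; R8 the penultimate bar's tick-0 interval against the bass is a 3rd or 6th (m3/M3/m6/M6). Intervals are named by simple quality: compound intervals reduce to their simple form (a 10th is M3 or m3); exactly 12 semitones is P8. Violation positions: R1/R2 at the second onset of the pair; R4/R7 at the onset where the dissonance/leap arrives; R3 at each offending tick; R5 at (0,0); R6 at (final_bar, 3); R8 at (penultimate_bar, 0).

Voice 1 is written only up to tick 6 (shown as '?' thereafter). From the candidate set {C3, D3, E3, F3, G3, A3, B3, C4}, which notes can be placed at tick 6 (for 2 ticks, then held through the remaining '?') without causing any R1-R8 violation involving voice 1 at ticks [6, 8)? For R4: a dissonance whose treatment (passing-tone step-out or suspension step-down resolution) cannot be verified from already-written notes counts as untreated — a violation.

C3: legal
D3: violates R4
E3: legal
F3: violates R4
G3: legal
A3: legal
B3: violates R4
C4: legal

{A3, C3, C4, E3, G3}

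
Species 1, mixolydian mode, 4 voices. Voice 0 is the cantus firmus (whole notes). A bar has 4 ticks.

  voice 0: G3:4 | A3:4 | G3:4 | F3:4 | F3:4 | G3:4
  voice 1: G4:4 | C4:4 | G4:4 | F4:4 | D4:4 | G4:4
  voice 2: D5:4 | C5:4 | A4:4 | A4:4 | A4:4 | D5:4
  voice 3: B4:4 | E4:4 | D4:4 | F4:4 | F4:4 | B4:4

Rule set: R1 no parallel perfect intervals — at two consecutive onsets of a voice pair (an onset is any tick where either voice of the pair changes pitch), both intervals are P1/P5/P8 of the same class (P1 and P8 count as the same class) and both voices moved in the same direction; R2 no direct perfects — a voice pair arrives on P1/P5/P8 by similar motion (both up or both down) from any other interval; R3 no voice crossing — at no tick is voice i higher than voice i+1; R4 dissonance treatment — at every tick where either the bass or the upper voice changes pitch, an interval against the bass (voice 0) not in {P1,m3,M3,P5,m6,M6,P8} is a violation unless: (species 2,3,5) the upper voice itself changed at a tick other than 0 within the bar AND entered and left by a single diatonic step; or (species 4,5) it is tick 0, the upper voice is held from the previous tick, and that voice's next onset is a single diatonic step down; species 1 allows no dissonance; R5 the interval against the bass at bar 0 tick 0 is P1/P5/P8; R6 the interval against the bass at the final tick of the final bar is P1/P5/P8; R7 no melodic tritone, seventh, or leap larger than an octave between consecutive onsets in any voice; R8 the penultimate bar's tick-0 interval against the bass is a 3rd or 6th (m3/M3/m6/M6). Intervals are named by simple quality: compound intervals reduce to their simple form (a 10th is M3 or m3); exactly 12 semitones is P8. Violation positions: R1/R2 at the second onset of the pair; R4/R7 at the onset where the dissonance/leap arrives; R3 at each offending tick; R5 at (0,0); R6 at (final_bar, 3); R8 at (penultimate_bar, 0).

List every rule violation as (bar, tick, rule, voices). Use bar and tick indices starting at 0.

(0, 0, R3, (2, 3))
(0, 0, R5, (0, 3))
(0, 1, R3, (2, 3))
(0, 2, R3, (2, 3))
(0, 3, R3, (2, 3))
(1, 0, R2, (1, 2))
(1, 0, R3, (2, 3))
(1, 1, R3, (2, 3))
(1, 2, R3, (2, 3))
(1, 3, R3, (2, 3))
(2, 0, R1, (0, 3))
(2, 0, R2, (2, 3))
(2, 0, R3, (2, 3))
(2, 0, R4, (0, 2))
(2, 1, R3, (2, 3))
(2, 2, R3, (2, 3))
(2, 3, R3, (2, 3))
(3, 0, R1, (0, 1))
(3, 0, R3, (2, 3))
(3, 1, R3, (2, 3))
(3, 2, R3, (2, 3))
(3, 3, R3, (2, 3))
(4, 0, R3, (2, 3))
(4, 0, R8, (0, 3))
(4, 1, R3, (2, 3))
(4, 2, R3, (2, 3))
(4, 3, R3, (2, 3))
(5, 0, R1, (1, 2))
(5, 0, R2, (0, 1))
(5, 0, R2, (0, 2))
(5, 0, R3, (2, 3))
(5, 0, R7, (3,))
(5, 1, R3, (2, 3))
(5, 2, R3, (2, 3))
(5, 3, R3, (2, 3))
(5, 3, R6, (0, 3))

bar 0: v0=G3 v1=G4 v2=D5 v3=B4 downbeat M3
bar 1: v0=A3 v1=C4 v2=C5 v3=E4 downbeat P5
bar 2: v0=G3 v1=G4 v2=A4 v3=D4 downbeat P5
bar 3: v0=F3 v1=F4 v2=A4 v3=F4 downbeat P8
bar 4: v0=F3 v1=D4 v2=A4 v3=F4 downbeat P8
bar 5: v0=G3 v1=G4 v2=D5 v3=B4 downbeat M3
  -> R3 @ bar 0 tick 0 v(2, 3): D5 above B4
  -> R5 @ bar 0 tick 0 v(0, 3): opens on M3
  -> R3 @ bar 0 tick 1 v(2, 3): D5 above B4
  -> R3 @ bar 0 tick 2 v(2, 3): D5 above B4
  -> R3 @ bar 0 tick 3 v(2, 3): D5 above B4
  -> R2 @ bar 1 tick 0 v(1, 2): G4/D5 P5 -> C4/C5 P8 similar
  -> R3 @ bar 1 tick 0 v(2, 3): C5 above E4
  -> R3 @ bar 1 tick 1 v(2, 3): C5 above E4
  -> R3 @ bar 1 tick 2 v(2, 3): C5 above E4
  -> R3 @ bar 1 tick 3 v(2, 3): C5 above E4
  -> R1 @ bar 2 tick 0 v(0, 3): A3/E4 P5 -> G3/D4 P5 similar
  -> R2 @ bar 2 tick 0 v(2, 3): C5/E4 m6 -> A4/D4 P5 similar
  -> R3 @ bar 2 tick 0 v(2, 3): A4 above D4
  -> R4 @ bar 2 tick 0 v(0, 2): G3/A4 M2 untreated
  -> R3 @ bar 2 tick 1 v(2, 3): A4 above D4
  -> R3 @ bar 2 tick 2 v(2, 3): A4 above D4
  -> R3 @ bar 2 tick 3 v(2, 3): A4 above D4
  -> R1 @ bar 3 tick 0 v(0, 1): G3/G4 P8 -> F3/F4 P8 similar
  -> R3 @ bar 3 tick 0 v(2, 3): A4 above F4
  -> R3 @ bar 3 tick 1 v(2, 3): A4 above F4
  -> R3 @ bar 3 tick 2 v(2, 3): A4 above F4
  -> R3 @ bar 3 tick 3 v(2, 3): A4 above F4
  -> R3 @ bar 4 tick 0 v(2, 3): A4 above F4
  -> R8 @ bar 4 tick 0 v(0, 3): penult P8 not 3rd/6th
  -> R3 @ bar 4 tick 1 v(2, 3): A4 above F4
  -> R3 @ bar 4 tick 2 v(2, 3): A4 above F4
  -> R3 @ bar 4 tick 3 v(2, 3): A4 above F4
  -> R1 @ bar 5 tick 0 v(1, 2): D4/A4 P5 -> G4/D5 P5 similar
  -> R2 @ bar 5 tick 0 v(0, 1): F3/D4 M6 -> G3/G4 P8 similar
  -> R2 @ bar 5 tick 0 v(0, 2): F3/A4 M3 -> G3/D5 P5 similar
  -> R3 @ bar 5 tick 0 v(2, 3): D5 above B4
  -> R7 @ bar 5 tick 0 v(3,): F4->B4 leap 6st
  -> R3 @ bar 5 tick 1 v(2, 3): D5 above B4
  -> R3 @ bar 5 tick 2 v(2, 3): D5 above B4
  -> R3 @ bar 5 tick 3 v(2, 3): D5 above B4
  -> R6 @ bar 5 tick 3 v(0, 3): closes on M3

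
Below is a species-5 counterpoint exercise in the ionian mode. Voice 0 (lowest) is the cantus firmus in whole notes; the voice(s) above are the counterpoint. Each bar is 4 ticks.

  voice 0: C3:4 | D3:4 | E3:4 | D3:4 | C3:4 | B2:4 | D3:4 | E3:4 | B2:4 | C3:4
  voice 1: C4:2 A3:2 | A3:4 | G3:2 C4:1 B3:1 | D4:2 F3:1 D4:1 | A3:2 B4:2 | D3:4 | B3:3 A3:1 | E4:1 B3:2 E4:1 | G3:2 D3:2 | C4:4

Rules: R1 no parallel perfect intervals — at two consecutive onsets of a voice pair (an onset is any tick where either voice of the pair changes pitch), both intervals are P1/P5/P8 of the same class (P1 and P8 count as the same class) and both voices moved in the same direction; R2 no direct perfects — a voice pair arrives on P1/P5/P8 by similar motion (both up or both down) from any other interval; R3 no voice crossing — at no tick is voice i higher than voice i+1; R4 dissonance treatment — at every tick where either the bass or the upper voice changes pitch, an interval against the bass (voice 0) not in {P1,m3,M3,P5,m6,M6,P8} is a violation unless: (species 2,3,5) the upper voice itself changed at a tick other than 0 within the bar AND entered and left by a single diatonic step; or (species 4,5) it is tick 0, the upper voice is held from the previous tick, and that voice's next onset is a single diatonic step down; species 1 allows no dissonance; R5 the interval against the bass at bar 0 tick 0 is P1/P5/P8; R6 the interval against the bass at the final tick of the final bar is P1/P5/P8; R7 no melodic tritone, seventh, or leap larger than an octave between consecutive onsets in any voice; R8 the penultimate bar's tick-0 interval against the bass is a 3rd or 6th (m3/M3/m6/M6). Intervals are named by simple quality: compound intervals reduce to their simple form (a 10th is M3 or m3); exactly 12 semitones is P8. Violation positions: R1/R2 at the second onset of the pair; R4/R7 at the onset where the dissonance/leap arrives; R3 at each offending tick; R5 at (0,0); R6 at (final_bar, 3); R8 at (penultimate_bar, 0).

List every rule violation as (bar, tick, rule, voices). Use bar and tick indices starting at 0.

bar 0: v0=C3 v1=C4 downbeat P8
bar 1: v0=D3 v1=A3 downbeat P5
bar 2: v0=E3 v1=G3 downbeat m3
bar 3: v0=D3 v1=D4 downbeat P8
bar 4: v0=C3 v1=A3 downbeat M6
bar 5: v0=B2 v1=D3 downbeat m3
bar 6: v0=D3 v1=B3 downbeat M6
bar 7: v0=E3 v1=E4 downbeat P8
bar 8: v0=B2 v1=G3 downbeat m6
bar 9: v0=C3 v1=C4 downbeat P8
  -> R4 @ bar 4 tick 2 v(0, 1): C3/B4 M7 untreated
  -> R7 @ bar 4 tick 2 v(1,): A3->B4 leap 14st
  -> R7 @ bar 5 tick 0 v(1,): B4->D3 leap 21st
  -> R2 @ bar 7 tick 0 v(0, 1): D3/A3 P5 -> E3/E4 P8 similar
  -> R2 @ bar 9 tick 0 v(0, 1): B2/D3 m3 -> C3/C4 P8 similar
  -> R7 @ bar 9 tick 0 v(1,): D3->C4 leap 10st

(4, 2, R4, (0, 1))
(4, 2, R7, (1,))
(5, 0, R7, (1,))
(7, 0, R2, (0, 1))
(9, 0, R2, (0, 1))
(9, 0, R7, (1,))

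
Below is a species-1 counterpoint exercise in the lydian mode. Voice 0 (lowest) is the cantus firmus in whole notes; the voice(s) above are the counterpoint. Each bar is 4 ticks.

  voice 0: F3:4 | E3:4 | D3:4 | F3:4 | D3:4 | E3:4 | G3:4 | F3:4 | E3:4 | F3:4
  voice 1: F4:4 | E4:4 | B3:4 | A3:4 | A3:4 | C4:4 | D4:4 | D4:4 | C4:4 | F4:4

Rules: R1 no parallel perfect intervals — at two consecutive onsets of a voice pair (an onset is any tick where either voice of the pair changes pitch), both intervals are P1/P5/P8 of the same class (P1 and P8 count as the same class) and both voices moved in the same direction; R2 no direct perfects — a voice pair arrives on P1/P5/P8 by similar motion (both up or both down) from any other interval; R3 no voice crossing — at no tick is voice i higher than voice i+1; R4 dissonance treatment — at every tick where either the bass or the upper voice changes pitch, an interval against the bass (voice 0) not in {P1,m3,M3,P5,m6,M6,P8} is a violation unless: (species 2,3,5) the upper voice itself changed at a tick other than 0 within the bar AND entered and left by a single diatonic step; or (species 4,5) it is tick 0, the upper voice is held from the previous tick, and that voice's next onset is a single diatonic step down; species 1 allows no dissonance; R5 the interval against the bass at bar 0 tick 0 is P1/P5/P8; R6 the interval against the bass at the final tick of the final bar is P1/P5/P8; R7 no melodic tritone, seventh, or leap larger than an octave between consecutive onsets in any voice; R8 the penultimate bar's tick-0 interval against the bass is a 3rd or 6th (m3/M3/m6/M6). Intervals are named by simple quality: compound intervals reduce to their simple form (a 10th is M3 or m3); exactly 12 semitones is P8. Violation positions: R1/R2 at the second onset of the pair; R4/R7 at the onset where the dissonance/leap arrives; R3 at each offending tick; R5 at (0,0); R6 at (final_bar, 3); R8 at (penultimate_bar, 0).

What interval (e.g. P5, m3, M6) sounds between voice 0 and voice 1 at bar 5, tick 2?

m6

voice 0=E3 voice 1=C4 -> m6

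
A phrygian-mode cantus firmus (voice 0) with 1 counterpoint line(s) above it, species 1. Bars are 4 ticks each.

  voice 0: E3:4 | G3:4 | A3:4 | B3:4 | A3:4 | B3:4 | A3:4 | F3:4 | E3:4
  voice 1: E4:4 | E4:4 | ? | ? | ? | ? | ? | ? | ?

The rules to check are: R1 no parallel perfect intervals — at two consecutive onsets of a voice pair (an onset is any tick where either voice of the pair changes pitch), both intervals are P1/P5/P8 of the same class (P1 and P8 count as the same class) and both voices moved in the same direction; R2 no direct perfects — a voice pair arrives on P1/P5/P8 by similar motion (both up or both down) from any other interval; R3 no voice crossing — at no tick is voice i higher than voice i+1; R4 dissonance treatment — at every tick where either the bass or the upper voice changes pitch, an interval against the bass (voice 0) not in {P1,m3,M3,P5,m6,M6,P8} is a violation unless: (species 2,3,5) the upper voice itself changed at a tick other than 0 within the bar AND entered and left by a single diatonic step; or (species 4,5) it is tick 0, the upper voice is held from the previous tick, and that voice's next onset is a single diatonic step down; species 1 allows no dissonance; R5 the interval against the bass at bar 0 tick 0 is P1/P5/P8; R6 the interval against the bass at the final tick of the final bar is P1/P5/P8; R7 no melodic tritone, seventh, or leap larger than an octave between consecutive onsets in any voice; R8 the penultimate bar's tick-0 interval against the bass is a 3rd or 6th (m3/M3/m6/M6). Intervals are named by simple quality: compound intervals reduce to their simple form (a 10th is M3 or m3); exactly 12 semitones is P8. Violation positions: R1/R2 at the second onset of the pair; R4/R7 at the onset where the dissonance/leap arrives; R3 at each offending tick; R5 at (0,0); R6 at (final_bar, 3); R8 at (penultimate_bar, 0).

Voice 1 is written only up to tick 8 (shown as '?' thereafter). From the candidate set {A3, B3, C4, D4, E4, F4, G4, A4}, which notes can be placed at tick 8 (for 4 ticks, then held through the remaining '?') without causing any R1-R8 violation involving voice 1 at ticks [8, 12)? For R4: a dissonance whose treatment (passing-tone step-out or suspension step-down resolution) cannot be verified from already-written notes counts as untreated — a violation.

{A3, C4, E4, F4}

A3: legal
B3: violates R4
C4: legal
D4: violates R4
E4: legal
F4: legal
G4: violates R4
A4: violates R2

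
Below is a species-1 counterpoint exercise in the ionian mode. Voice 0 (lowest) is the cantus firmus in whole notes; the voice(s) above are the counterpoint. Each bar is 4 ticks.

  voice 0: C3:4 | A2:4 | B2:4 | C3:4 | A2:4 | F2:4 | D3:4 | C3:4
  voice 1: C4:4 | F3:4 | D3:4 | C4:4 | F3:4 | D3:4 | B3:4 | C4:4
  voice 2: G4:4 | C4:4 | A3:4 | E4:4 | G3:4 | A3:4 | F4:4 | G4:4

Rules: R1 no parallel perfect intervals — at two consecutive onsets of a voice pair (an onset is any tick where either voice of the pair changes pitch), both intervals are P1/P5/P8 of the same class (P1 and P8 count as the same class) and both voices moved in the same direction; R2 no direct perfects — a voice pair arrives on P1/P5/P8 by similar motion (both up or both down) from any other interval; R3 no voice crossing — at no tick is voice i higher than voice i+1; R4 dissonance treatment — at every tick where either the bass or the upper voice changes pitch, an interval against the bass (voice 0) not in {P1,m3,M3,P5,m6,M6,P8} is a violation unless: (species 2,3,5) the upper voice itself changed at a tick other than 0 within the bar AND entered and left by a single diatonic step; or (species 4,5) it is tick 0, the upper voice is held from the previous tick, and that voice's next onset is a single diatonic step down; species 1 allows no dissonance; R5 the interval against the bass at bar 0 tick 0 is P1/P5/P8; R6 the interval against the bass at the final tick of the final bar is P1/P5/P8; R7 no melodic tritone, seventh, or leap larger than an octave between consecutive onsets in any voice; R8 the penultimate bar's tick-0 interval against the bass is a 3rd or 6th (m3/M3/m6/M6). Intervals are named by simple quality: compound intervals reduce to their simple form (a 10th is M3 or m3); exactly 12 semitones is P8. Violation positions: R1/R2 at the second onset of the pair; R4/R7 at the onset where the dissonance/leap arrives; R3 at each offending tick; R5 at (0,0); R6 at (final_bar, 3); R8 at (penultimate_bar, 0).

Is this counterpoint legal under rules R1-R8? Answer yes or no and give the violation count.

No (7 violations)

bar 0: v0=C3 v1=C4 v2=G4 (P5)
bar 1: v0=A2 v1=F3 v2=C4 (m3)
bar 2: v0=B2 v1=D3 v2=A3 (m7)
bar 3: v0=C3 v1=C4 v2=E4 (M3)
bar 4: v0=A2 v1=F3 v2=G3 (m7)
bar 5: v0=F2 v1=D3 v2=A3 (M3)
bar 6: v0=D3 v1=B3 v2=F4 (m3)
bar 7: v0=C3 v1=C4 v2=G4 (P5)
  R1 @ bar1.0: C4/G4 P5 -> F3/C4 P5 similar
  R1 @ bar2.0: F3/C4 P5 -> D3/A3 P5 similar
  R4 @ bar2.0: B2/A3 m7 untreated
  R2 @ bar3.0: B2/D3 m3 -> C3/C4 P8 similar
  R7 @ bar3.0: D3->C4 leap 10st
  R4 @ bar4.0: A2/G3 m7 untreated
  R2 @ bar7.0: B3/F4 TT -> C4/G4 P5 similar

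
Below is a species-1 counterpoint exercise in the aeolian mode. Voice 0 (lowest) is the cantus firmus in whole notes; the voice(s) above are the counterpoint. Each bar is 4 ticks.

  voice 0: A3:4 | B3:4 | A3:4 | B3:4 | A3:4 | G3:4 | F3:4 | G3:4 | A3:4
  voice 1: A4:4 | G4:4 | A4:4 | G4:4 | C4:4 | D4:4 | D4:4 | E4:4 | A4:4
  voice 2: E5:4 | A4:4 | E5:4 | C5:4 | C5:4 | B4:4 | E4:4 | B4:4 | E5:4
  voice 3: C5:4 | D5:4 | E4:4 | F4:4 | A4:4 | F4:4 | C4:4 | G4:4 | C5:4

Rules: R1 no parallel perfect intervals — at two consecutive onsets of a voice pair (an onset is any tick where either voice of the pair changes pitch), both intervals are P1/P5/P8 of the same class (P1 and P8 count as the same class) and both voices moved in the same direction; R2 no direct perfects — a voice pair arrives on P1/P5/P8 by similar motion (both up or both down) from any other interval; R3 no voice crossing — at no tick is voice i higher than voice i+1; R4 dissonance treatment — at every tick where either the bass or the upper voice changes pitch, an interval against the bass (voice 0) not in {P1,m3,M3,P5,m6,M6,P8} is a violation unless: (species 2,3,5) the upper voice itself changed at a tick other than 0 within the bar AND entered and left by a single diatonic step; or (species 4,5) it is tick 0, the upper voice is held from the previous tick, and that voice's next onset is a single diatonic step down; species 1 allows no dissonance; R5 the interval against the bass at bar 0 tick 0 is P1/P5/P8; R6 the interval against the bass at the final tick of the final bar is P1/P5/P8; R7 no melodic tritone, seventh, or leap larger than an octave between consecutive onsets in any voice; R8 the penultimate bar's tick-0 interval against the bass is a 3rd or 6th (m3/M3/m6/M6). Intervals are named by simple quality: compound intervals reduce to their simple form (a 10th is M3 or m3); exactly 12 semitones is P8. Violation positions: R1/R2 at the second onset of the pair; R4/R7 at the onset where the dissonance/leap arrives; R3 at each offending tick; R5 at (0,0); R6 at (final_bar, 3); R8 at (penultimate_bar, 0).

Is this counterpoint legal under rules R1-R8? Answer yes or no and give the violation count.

bar 0: v0=A3 v1=A4 v2=E5 v3=C5 (m3)
bar 1: v0=B3 v1=G4 v2=A4 v3=D5 (m3)
bar 2: v0=A3 v1=A4 v2=E5 v3=E4 (P5)
bar 3: v0=B3 v1=G4 v2=C5 v3=F4 (TT)
bar 4: v0=A3 v1=C4 v2=C5 v3=A4 (P8)
bar 5: v0=G3 v1=D4 v2=B4 v3=F4 (m7)
bar 6: v0=F3 v1=D4 v2=E4 v3=C4 (P5)
bar 7: v0=G3 v1=E4 v2=B4 v3=G4 (P8)
bar 8: v0=A3 v1=A4 v2=E5 v3=C5 (m3)
  R3 @ bar0.0: E5 above C5
  R5 @ bar0.0: opens on m3
  R3 @ bar0.1: E5 above C5
  R3 @ bar0.2: E5 above C5
  R3 @ bar0.3: E5 above C5
  R4 @ bar1.0: B3/A4 m7 untreated
  R2 @ bar2.0: B3/D5 m3 -> A3/E4 P5 similar
  R2 @ bar2.0: G4/A4 M2 -> A4/E5 P5 similar
  R3 @ bar2.0: E5 above E4
  R7 @ bar2.0: D5->E4 leap 10st
  R3 @ bar2.1: E5 above E4
  R3 @ bar2.2: E5 above E4
  R3 @ bar2.3: E5 above E4
  R3 @ bar3.0: C5 above F4
  R4 @ bar3.0: B3/C5 m2 untreated
  R4 @ bar3.0: B3/F4 TT untreated
  R3 @ bar3.1: C5 above F4
  R3 @ bar3.2: C5 above F4
  R3 @ bar3.3: C5 above F4
  R3 @ bar4.0: C5 above A4
  R3 @ bar4.1: C5 above A4
  R3 @ bar4.2: C5 above A4
  R3 @ bar4.3: C5 above A4
  R3 @ bar5.0: B4 above F4
  R4 @ bar5.0: G3/F4 m7 untreated
  R3 @ bar5.1: B4 above F4
  R3 @ bar5.2: B4 above F4
  R3 @ bar5.3: B4 above F4
  R2 @ bar6.0: G3/F4 m7 -> F3/C4 P5 similar
  R3 @ bar6.0: E4 above C4
  R4 @ bar6.0: F3/E4 M7 untreated
  R3 @ bar6.1: E4 above C4
  R3 @ bar6.2: E4 above C4
  R3 @ bar6.3: E4 above C4
  R2 @ bar7.0: F3/C4 P5 -> G3/G4 P8 similar
  R2 @ bar7.0: D4/E4 M2 -> E4/B4 P5 similar
  R3 @ bar7.0: B4 above G4
  R8 @ bar7.0: penult P8 not 3rd/6th
  R3 @ bar7.1: B4 above G4
  R3 @ bar7.2: B4 above G4
  R3 @ bar7.3: B4 above G4
  R1 @ bar8.0: E4/B4 P5 -> A4/E5 P5 similar
  R2 @ bar8.0: G3/E4 M6 -> A3/A4 P8 similar
  R2 @ bar8.0: G3/B4 M3 -> A3/E5 P5 similar
  R3 @ bar8.0: E5 above C5
  R3 @ bar8.1: E5 above C5
  R3 @ bar8.2: E5 above C5
  R3 @ bar8.3: E5 above C5
  R6 @ bar8.3: closes on m3

No (49 violations)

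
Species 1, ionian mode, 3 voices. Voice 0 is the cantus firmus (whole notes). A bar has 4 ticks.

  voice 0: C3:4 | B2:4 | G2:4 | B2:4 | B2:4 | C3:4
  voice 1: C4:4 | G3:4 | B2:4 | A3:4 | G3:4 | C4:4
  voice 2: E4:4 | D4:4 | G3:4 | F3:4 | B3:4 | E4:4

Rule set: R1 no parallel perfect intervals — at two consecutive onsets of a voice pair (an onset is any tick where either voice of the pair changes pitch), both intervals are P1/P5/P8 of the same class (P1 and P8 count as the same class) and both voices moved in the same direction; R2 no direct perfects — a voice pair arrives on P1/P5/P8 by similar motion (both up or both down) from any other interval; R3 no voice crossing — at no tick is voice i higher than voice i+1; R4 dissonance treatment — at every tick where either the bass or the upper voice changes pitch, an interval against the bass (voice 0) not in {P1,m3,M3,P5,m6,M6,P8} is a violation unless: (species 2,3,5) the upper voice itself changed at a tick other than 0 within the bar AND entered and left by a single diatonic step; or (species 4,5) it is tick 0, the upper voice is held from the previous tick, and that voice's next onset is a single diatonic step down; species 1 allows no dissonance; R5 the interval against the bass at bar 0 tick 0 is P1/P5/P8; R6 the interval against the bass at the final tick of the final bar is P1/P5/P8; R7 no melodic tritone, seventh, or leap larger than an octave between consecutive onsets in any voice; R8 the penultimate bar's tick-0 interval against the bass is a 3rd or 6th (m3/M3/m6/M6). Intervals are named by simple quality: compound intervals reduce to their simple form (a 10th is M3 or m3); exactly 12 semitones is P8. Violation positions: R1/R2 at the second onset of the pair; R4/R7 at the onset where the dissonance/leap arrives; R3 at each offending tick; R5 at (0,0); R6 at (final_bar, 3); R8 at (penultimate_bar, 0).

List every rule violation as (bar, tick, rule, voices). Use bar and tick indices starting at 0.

bar 0: v0=C3 v1=C4 v2=E4 downbeat M3
bar 1: v0=B2 v1=G3 v2=D4 downbeat m3
bar 2: v0=G2 v1=B2 v2=G3 downbeat P8
bar 3: v0=B2 v1=A3 v2=F3 downbeat TT
bar 4: v0=B2 v1=G3 v2=B3 downbeat P8
bar 5: v0=C3 v1=C4 v2=E4 downbeat M3
  -> R5 @ bar 0 tick 0 v(0, 2): opens on M3
  -> R2 @ bar 1 tick 0 v(1, 2): C4/E4 M3 -> G3/D4 P5 similar
  -> R2 @ bar 2 tick 0 v(0, 2): B2/D4 m3 -> G2/G3 P8 similar
  -> R3 @ bar 3 tick 0 v(1, 2): A3 above F3
  -> R4 @ bar 3 tick 0 v(0, 1): B2/A3 m7 untreated
  -> R4 @ bar 3 tick 0 v(0, 2): B2/F3 TT untreated
  -> R7 @ bar 3 tick 0 v(1,): B2->A3 leap 10st
  -> R3 @ bar 3 tick 1 v(1, 2): A3 above F3
  -> R3 @ bar 3 tick 2 v(1, 2): A3 above F3
  -> R3 @ bar 3 tick 3 v(1, 2): A3 above F3
  -> R7 @ bar 4 tick 0 v(2,): F3->B3 leap 6st
  -> R8 @ bar 4 tick 0 v(0, 2): penult P8 not 3rd/6th
  -> R2 @ bar 5 tick 0 v(0, 1): B2/G3 m6 -> C3/C4 P8 similar
  -> R6 @ bar 5 tick 3 v(0, 2): closes on M3

(0, 0, R5, (0, 2))
(1, 0, R2, (1, 2))
(2, 0, R2, (0, 2))
(3, 0, R3, (1, 2))
(3, 0, R4, (0, 1))
(3, 0, R4, (0, 2))
(3, 0, R7, (1,))
(3, 1, R3, (1, 2))
(3, 2, R3, (1, 2))
(3, 3, R3, (1, 2))
(4, 0, R7, (2,))
(4, 0, R8, (0, 2))
(5, 0, R2, (0, 1))
(5, 3, R6, (0, 2))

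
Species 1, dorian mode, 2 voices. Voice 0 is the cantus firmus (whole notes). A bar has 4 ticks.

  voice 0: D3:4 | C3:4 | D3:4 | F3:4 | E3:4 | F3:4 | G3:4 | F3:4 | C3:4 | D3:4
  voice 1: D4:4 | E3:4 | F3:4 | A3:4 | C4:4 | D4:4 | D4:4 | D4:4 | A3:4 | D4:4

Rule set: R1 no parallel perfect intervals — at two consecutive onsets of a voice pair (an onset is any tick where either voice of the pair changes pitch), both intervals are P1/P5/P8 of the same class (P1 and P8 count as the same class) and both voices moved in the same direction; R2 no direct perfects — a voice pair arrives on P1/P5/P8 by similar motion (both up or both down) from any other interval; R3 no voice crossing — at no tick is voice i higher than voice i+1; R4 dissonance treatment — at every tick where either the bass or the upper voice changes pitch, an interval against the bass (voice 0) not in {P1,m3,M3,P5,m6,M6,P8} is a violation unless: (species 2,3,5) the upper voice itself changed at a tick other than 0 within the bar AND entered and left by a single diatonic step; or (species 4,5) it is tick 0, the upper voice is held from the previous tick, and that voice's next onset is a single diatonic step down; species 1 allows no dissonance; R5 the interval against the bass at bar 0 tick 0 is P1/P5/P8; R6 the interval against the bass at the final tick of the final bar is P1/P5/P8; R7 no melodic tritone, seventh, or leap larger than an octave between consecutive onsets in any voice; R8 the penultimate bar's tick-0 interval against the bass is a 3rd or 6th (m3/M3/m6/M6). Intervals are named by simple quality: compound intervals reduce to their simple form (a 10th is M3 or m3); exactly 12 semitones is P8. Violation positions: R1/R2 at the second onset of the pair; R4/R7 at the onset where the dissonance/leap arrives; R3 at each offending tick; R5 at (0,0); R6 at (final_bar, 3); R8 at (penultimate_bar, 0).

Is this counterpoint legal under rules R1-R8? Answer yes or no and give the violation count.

No (2 violations)

bar 0: v0=D3 v1=D4 (P8)
bar 1: v0=C3 v1=E3 (M3)
bar 2: v0=D3 v1=F3 (m3)
bar 3: v0=F3 v1=A3 (M3)
bar 4: v0=E3 v1=C4 (m6)
bar 5: v0=F3 v1=D4 (M6)
bar 6: v0=G3 v1=D4 (P5)
bar 7: v0=F3 v1=D4 (M6)
bar 8: v0=C3 v1=A3 (M6)
bar 9: v0=D3 v1=D4 (P8)
  R7 @ bar1.0: D4->E3 leap 10st
  R2 @ bar9.0: C3/A3 M6 -> D3/D4 P8 similar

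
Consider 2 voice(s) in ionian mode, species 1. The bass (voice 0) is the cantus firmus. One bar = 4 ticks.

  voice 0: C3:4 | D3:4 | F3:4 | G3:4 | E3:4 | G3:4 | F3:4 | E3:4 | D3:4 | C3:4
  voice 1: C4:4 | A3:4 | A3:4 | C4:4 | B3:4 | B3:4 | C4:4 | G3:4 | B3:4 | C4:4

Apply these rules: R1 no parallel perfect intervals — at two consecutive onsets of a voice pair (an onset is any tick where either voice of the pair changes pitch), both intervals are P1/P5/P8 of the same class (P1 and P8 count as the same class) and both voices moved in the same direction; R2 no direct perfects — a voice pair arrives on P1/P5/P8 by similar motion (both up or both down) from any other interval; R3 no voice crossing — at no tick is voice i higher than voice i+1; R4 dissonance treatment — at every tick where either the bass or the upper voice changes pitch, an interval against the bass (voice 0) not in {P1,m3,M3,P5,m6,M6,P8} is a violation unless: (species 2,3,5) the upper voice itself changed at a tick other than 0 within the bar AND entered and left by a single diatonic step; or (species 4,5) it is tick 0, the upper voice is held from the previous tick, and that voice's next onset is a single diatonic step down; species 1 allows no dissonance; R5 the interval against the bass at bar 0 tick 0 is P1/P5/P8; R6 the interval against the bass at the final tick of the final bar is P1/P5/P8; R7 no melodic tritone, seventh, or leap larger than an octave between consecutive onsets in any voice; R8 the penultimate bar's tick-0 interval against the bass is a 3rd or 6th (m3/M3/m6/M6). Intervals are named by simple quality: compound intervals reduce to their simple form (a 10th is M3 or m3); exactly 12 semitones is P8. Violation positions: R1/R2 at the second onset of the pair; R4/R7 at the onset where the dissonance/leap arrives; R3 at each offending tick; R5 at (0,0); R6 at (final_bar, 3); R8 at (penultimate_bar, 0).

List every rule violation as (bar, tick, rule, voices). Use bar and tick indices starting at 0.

bar 0: v0=C3 v1=C4 downbeat P8
bar 1: v0=D3 v1=A3 downbeat P5
bar 2: v0=F3 v1=A3 downbeat M3
bar 3: v0=G3 v1=C4 downbeat P4
bar 4: v0=E3 v1=B3 downbeat P5
bar 5: v0=G3 v1=B3 downbeat M3
bar 6: v0=F3 v1=C4 downbeat P5
bar 7: v0=E3 v1=G3 downbeat m3
bar 8: v0=D3 v1=B3 downbeat M6
bar 9: v0=C3 v1=C4 downbeat P8
  -> R4 @ bar 3 tick 0 v(0, 1): G3/C4 P4 untreated
  -> R2 @ bar 4 tick 0 v(0, 1): G3/C4 P4 -> E3/B3 P5 similar

(3, 0, R4, (0, 1))
(4, 0, R2, (0, 1))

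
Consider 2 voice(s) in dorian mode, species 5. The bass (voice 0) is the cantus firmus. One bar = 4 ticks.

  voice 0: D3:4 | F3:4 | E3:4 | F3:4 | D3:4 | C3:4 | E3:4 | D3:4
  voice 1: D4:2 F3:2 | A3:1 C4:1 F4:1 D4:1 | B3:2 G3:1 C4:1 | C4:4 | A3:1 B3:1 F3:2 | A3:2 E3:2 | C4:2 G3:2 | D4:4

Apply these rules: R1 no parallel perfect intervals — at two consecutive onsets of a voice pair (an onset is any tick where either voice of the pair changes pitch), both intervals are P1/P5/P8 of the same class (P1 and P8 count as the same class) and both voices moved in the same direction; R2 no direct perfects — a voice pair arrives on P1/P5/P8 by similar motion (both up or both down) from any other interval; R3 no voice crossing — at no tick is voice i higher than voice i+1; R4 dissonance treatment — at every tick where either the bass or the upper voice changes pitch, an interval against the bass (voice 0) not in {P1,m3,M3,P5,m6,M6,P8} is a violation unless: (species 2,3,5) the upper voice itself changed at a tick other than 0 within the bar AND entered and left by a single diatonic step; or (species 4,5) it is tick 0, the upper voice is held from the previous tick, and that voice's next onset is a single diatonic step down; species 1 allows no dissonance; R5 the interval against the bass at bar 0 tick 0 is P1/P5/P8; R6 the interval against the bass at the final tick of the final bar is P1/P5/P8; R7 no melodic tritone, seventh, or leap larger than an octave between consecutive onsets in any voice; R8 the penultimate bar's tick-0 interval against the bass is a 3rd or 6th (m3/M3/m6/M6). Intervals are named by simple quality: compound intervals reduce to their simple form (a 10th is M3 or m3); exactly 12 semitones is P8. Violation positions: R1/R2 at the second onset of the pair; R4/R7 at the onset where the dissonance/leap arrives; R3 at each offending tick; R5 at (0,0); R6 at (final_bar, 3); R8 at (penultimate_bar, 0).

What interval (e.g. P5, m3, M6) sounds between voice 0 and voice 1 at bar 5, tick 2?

voice 0=C3 voice 1=E3 -> M3

M3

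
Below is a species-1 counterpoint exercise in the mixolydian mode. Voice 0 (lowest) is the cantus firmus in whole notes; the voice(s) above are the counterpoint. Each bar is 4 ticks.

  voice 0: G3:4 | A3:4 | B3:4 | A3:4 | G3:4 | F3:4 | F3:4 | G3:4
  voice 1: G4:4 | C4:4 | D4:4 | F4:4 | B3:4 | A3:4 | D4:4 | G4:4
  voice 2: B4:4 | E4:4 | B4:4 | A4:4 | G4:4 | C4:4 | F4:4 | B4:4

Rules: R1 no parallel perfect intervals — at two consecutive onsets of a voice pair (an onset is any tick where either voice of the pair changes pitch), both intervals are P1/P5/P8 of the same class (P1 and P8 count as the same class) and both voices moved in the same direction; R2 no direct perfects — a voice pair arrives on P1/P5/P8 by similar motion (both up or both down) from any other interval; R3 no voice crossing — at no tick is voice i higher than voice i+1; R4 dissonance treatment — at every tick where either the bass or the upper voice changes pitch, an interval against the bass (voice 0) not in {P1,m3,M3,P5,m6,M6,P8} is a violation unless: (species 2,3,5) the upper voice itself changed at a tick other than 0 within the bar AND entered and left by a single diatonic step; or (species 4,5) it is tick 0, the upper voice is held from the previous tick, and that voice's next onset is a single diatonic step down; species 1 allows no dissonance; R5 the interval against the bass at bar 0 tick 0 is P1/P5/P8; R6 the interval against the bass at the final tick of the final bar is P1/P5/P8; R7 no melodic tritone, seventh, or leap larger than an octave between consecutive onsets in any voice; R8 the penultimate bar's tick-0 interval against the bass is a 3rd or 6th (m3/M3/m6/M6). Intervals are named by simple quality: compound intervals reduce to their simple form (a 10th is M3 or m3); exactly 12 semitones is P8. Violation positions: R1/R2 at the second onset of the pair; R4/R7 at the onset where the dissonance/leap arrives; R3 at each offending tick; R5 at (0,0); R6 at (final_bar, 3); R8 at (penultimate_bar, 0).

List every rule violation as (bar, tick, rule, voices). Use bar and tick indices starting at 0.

bar 0: v0=G3 v1=G4 v2=B4 downbeat M3
bar 1: v0=A3 v1=C4 v2=E4 downbeat P5
bar 2: v0=B3 v1=D4 v2=B4 downbeat P8
bar 3: v0=A3 v1=F4 v2=A4 downbeat P8
bar 4: v0=G3 v1=B3 v2=G4 downbeat P8
bar 5: v0=F3 v1=A3 v2=C4 downbeat P5
bar 6: v0=F3 v1=D4 v2=F4 downbeat P8
bar 7: v0=G3 v1=G4 v2=B4 downbeat M3
  -> R5 @ bar 0 tick 0 v(0, 2): opens on M3
  -> R2 @ bar 2 tick 0 v(0, 2): A3/E4 P5 -> B3/B4 P8 similar
  -> R1 @ bar 3 tick 0 v(0, 2): B3/B4 P8 -> A3/A4 P8 similar
  -> R1 @ bar 4 tick 0 v(0, 2): A3/A4 P8 -> G3/G4 P8 similar
  -> R7 @ bar 4 tick 0 v(1,): F4->B3 leap 6st
  -> R2 @ bar 5 tick 0 v(0, 2): G3/G4 P8 -> F3/C4 P5 similar
  -> R8 @ bar 6 tick 0 v(0, 2): penult P8 not 3rd/6th
  -> R2 @ bar 7 tick 0 v(0, 1): F3/D4 M6 -> G3/G4 P8 similar
  -> R7 @ bar 7 tick 0 v(2,): F4->B4 leap 6st
  -> R6 @ bar 7 tick 3 v(0, 2): closes on M3

(0, 0, R5, (0, 2))
(2, 0, R2, (0, 2))
(3, 0, R1, (0, 2))
(4, 0, R1, (0, 2))
(4, 0, R7, (1,))
(5, 0, R2, (0, 2))
(6, 0, R8, (0, 2))
(7, 0, R2, (0, 1))
(7, 0, R7, (2,))
(7, 3, R6, (0, 2))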